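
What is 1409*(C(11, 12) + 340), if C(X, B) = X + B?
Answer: 511467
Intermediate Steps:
C(X, B) = B + X
1409*(C(11, 12) + 340) = 1409*((12 + 11) + 340) = 1409*(23 + 340) = 1409*363 = 511467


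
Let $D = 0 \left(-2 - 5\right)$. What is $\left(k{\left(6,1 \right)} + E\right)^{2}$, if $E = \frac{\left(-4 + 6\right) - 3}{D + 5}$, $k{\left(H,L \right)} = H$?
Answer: $\frac{841}{25} \approx 33.64$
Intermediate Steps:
$D = 0$ ($D = 0 \left(-7\right) = 0$)
$E = - \frac{1}{5}$ ($E = \frac{\left(-4 + 6\right) - 3}{0 + 5} = \frac{2 - 3}{5} = \left(-1\right) \frac{1}{5} = - \frac{1}{5} \approx -0.2$)
$\left(k{\left(6,1 \right)} + E\right)^{2} = \left(6 - \frac{1}{5}\right)^{2} = \left(\frac{29}{5}\right)^{2} = \frac{841}{25}$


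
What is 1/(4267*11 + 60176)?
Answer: 1/107113 ≈ 9.3359e-6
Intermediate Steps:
1/(4267*11 + 60176) = 1/(46937 + 60176) = 1/107113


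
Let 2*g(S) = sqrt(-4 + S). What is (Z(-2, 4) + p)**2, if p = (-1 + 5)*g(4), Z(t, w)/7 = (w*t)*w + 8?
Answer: 28224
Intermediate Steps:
g(S) = sqrt(-4 + S)/2
Z(t, w) = 56 + 7*t*w**2 (Z(t, w) = 7*((w*t)*w + 8) = 7*((t*w)*w + 8) = 7*(t*w**2 + 8) = 7*(8 + t*w**2) = 56 + 7*t*w**2)
p = 0 (p = (-1 + 5)*(sqrt(-4 + 4)/2) = 4*(sqrt(0)/2) = 4*((1/2)*0) = 4*0 = 0)
(Z(-2, 4) + p)**2 = ((56 + 7*(-2)*4**2) + 0)**2 = ((56 + 7*(-2)*16) + 0)**2 = ((56 - 224) + 0)**2 = (-168 + 0)**2 = (-168)**2 = 28224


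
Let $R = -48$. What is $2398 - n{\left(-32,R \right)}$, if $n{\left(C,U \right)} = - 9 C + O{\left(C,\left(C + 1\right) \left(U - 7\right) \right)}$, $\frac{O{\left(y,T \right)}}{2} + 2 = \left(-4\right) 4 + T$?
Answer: $-1264$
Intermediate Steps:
$O{\left(y,T \right)} = -36 + 2 T$ ($O{\left(y,T \right)} = -4 + 2 \left(\left(-4\right) 4 + T\right) = -4 + 2 \left(-16 + T\right) = -4 + \left(-32 + 2 T\right) = -36 + 2 T$)
$n{\left(C,U \right)} = -36 - 9 C + 2 \left(1 + C\right) \left(-7 + U\right)$ ($n{\left(C,U \right)} = - 9 C + \left(-36 + 2 \left(C + 1\right) \left(U - 7\right)\right) = - 9 C + \left(-36 + 2 \left(1 + C\right) \left(-7 + U\right)\right) = -36 - 9 C + 2 \left(1 + C\right) \left(-7 + U\right)$)
$2398 - n{\left(-32,R \right)} = 2398 - \left(-50 - -736 + 2 \left(-48\right) + 2 \left(-32\right) \left(-48\right)\right) = 2398 - \left(-50 + 736 - 96 + 3072\right) = 2398 - 3662 = -1264$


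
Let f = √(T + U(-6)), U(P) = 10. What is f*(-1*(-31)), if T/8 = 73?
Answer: 93*√66 ≈ 755.54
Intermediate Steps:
T = 584 (T = 8*73 = 584)
f = 3*√66 (f = √(584 + 10) = √594 = 3*√66 ≈ 24.372)
f*(-1*(-31)) = (3*√66)*(-1*(-31)) = (3*√66)*31 = 93*√66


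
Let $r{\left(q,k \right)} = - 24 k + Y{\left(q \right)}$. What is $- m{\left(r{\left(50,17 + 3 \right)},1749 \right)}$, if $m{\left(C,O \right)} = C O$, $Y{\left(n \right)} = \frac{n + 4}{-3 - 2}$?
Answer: $\frac{4292046}{5} \approx 8.5841 \cdot 10^{5}$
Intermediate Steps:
$Y{\left(n \right)} = - \frac{4}{5} - \frac{n}{5}$ ($Y{\left(n \right)} = \frac{4 + n}{-5} = \left(4 + n\right) \left(- \frac{1}{5}\right) = - \frac{4}{5} - \frac{n}{5}$)
$r{\left(q,k \right)} = - \frac{4}{5} - 24 k - \frac{q}{5}$ ($r{\left(q,k \right)} = - 24 k - \left(\frac{4}{5} + \frac{q}{5}\right) = - \frac{4}{5} - 24 k - \frac{q}{5}$)
$- m{\left(r{\left(50,17 + 3 \right)},1749 \right)} = - \left(- \frac{4}{5} - 24 \left(17 + 3\right) - 10\right) 1749 = - \left(- \frac{4}{5} - 480 - 10\right) 1749 = - \frac{\left(-2454\right) 1749}{5} = \left(-1\right) \left(- \frac{4292046}{5}\right) = \frac{4292046}{5}$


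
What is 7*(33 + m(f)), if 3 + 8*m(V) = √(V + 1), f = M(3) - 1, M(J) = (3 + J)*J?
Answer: 1827/8 + 21*√2/8 ≈ 232.09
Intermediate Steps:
M(J) = J*(3 + J)
f = 17 (f = 3*(3 + 3) - 1 = 3*6 - 1 = 18 - 1 = 17)
m(V) = -3/8 + √(1 + V)/8 (m(V) = -3/8 + √(V + 1)/8 = -3/8 + √(1 + V)/8)
7*(33 + m(f)) = 7*(33 + (-3/8 + √(1 + 17)/8)) = 7*(33 + (-3/8 + √18/8)) = 7*(33 + (-3/8 + (3*√2)/8)) = 7*(33 + (-3/8 + 3*√2/8)) = 7*(261/8 + 3*√2/8) = 1827/8 + 21*√2/8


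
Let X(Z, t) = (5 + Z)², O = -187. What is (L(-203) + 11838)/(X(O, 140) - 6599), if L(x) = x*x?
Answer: 53047/26525 ≈ 1.9999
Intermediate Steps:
L(x) = x²
(L(-203) + 11838)/(X(O, 140) - 6599) = ((-203)² + 11838)/((5 - 187)² - 6599) = (41209 + 11838)/((-182)² - 6599) = 53047/(33124 - 6599) = 53047/26525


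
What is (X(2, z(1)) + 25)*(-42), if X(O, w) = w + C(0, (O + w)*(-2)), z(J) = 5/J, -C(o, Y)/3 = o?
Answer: -1260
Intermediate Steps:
C(o, Y) = -3*o
X(O, w) = w (X(O, w) = w - 3*0 = w + 0 = w)
(X(2, z(1)) + 25)*(-42) = (5/1 + 25)*(-42) = (5*1 + 25)*(-42) = (5 + 25)*(-42) = 30*(-42) = -1260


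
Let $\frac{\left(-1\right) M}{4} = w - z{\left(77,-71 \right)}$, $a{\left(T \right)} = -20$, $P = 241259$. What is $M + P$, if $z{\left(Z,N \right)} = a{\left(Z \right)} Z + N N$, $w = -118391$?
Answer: $728827$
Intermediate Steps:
$z{\left(Z,N \right)} = N^{2} - 20 Z$ ($z{\left(Z,N \right)} = - 20 Z + N N = - 20 Z + N^{2} = N^{2} - 20 Z$)
$M = 487568$ ($M = - 4 \left(-118391 - \left(\left(-71\right)^{2} - 1540\right)\right) = - 4 \left(-118391 - \left(5041 - 1540\right)\right) = - 4 \left(-118391 - 3501\right) = \left(-4\right) \left(-121892\right) = 487568$)
$M + P = 487568 + 241259 = 728827$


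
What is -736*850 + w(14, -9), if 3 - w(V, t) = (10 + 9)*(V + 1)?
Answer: -625882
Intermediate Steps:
w(V, t) = -16 - 19*V (w(V, t) = 3 - (10 + 9)*(V + 1) = 3 - 19*(1 + V) = 3 - (19 + 19*V) = 3 + (-19 - 19*V) = -16 - 19*V)
-736*850 + w(14, -9) = -736*850 + (-16 - 19*14) = -625600 + (-16 - 266) = -625600 - 282 = -625882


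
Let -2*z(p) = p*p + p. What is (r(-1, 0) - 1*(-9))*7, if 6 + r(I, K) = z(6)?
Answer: -126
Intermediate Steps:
z(p) = -p/2 - p**2/2 (z(p) = -(p*p + p)/2 = -(p**2 + p)/2 = -(p + p**2)/2 = -p/2 - p**2/2)
r(I, K) = -27 (r(I, K) = -6 - 1/2*6*(1 + 6) = -6 - 1/2*6*7 = -6 - 21 = -27)
(r(-1, 0) - 1*(-9))*7 = (-27 - 1*(-9))*7 = (-27 + 9)*7 = -18*7 = -126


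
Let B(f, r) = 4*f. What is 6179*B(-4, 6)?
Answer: -98864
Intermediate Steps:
6179*B(-4, 6) = 6179*(4*(-4)) = 6179*(-16) = -98864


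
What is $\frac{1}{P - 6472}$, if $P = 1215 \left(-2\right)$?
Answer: $- \frac{1}{8902} \approx -0.00011233$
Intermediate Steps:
$P = -2430$
$\frac{1}{P - 6472} = \frac{1}{-2430 - 6472} = \frac{1}{-8902} = - \frac{1}{8902}$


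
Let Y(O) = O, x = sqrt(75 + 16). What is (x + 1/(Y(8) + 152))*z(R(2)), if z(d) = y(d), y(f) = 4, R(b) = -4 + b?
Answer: 1/40 + 4*sqrt(91) ≈ 38.183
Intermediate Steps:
x = sqrt(91) ≈ 9.5394
z(d) = 4
(x + 1/(Y(8) + 152))*z(R(2)) = (sqrt(91) + 1/(8 + 152))*4 = (sqrt(91) + 1/160)*4 = (1/160 + sqrt(91))*4 = 1/40 + 4*sqrt(91)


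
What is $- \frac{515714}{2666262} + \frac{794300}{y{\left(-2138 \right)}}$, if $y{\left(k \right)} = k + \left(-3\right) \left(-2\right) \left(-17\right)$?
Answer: $- \frac{52974177649}{149310672} \approx -354.79$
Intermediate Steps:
$y{\left(k \right)} = -102 + k$ ($y{\left(k \right)} = k + 6 \left(-17\right) = k - 102 = -102 + k$)
$- \frac{515714}{2666262} + \frac{794300}{y{\left(-2138 \right)}} = - \frac{515714}{2666262} + \frac{794300}{-102 - 2138} = \left(-515714\right) \frac{1}{2666262} + \frac{794300}{-2240} = - \frac{257857}{1333131} + 794300 \left(- \frac{1}{2240}\right) = - \frac{257857}{1333131} - \frac{39715}{112} = - \frac{52974177649}{149310672}$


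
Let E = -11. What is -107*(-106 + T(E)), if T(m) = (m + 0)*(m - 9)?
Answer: -12198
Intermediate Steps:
T(m) = m*(-9 + m)
-107*(-106 + T(E)) = -107*(-106 - 11*(-9 - 11)) = -107*(-106 - 11*(-20)) = -107*(-106 + 220) = -107*114 = -12198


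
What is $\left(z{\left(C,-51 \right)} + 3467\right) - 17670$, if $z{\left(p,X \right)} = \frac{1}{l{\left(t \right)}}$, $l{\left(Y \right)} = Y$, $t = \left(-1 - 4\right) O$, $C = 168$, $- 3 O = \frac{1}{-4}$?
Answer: $- \frac{71027}{5} \approx -14205.0$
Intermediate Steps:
$O = \frac{1}{12}$ ($O = - \frac{1}{3 \left(-4\right)} = \left(- \frac{1}{3}\right) \left(- \frac{1}{4}\right) = \frac{1}{12} \approx 0.083333$)
$t = - \frac{5}{12}$ ($t = \left(-1 - 4\right) \frac{1}{12} = \left(-5\right) \frac{1}{12} = - \frac{5}{12} \approx -0.41667$)
$z{\left(p,X \right)} = - \frac{12}{5}$ ($z{\left(p,X \right)} = \frac{1}{- \frac{5}{12}} = - \frac{12}{5}$)
$\left(z{\left(C,-51 \right)} + 3467\right) - 17670 = \left(- \frac{12}{5} + 3467\right) - 17670 = \frac{17323}{5} - 17670 = - \frac{71027}{5}$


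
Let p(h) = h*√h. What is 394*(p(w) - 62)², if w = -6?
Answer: 1429432 + 293136*I*√6 ≈ 1.4294e+6 + 7.1803e+5*I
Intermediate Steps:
p(h) = h^(3/2)
394*(p(w) - 62)² = 394*((-6)^(3/2) - 62)² = 394*(-6*I*√6 - 62)² = 394*(-62 - 6*I*√6)²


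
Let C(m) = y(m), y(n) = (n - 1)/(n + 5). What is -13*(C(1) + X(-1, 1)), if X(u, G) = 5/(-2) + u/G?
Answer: 91/2 ≈ 45.500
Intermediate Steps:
X(u, G) = -5/2 + u/G (X(u, G) = 5*(-½) + u/G = -5/2 + u/G)
y(n) = (-1 + n)/(5 + n)
C(m) = (-1 + m)/(5 + m)
-13*(C(1) + X(-1, 1)) = -13*((-1 + 1)/(5 + 1) + (-5/2 - 1/1)) = -13*(0/6 + (-5/2 - 1*1)) = -13*((⅙)*0 + (-5/2 - 1)) = -13*(0 - 7/2) = -13*(-7/2) = 91/2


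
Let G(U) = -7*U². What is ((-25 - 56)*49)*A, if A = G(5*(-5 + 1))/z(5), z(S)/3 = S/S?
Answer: 3704400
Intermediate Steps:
z(S) = 3 (z(S) = 3*(S/S) = 3*1 = 3)
A = -2800/3 (A = -7*25*(-5 + 1)²/3 = -7*(5*(-4))²*(⅓) = -7*(-20)²*(⅓) = -7*400*(⅓) = -2800*⅓ = -2800/3 ≈ -933.33)
((-25 - 56)*49)*A = ((-25 - 56)*49)*(-2800/3) = -81*49*(-2800/3) = -3969*(-2800/3) = 3704400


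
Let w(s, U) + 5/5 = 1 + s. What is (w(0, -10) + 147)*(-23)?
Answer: -3381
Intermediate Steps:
w(s, U) = s (w(s, U) = -1 + (1 + s) = s)
(w(0, -10) + 147)*(-23) = (0 + 147)*(-23) = 147*(-23) = -3381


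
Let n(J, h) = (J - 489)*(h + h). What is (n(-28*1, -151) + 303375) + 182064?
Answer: 641573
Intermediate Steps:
n(J, h) = 2*h*(-489 + J) (n(J, h) = (-489 + J)*(2*h) = 2*h*(-489 + J))
(n(-28*1, -151) + 303375) + 182064 = (2*(-151)*(-489 - 28*1) + 303375) + 182064 = (2*(-151)*(-489 - 28) + 303375) + 182064 = (2*(-151)*(-517) + 303375) + 182064 = (156134 + 303375) + 182064 = 459509 + 182064 = 641573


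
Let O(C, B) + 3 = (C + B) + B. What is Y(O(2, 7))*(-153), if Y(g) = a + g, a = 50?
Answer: -9639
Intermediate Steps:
O(C, B) = -3 + C + 2*B (O(C, B) = -3 + ((C + B) + B) = -3 + ((B + C) + B) = -3 + (C + 2*B) = -3 + C + 2*B)
Y(g) = 50 + g
Y(O(2, 7))*(-153) = (50 + (-3 + 2 + 2*7))*(-153) = (50 + (-3 + 2 + 14))*(-153) = (50 + 13)*(-153) = 63*(-153) = -9639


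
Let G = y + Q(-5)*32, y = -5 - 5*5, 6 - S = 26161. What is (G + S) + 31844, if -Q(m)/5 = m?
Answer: 6459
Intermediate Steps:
S = -26155 (S = 6 - 1*26161 = 6 - 26161 = -26155)
Q(m) = -5*m
y = -30 (y = -5 - 25 = -30)
G = 770 (G = -30 - 5*(-5)*32 = -30 + 25*32 = -30 + 800 = 770)
(G + S) + 31844 = (770 - 26155) + 31844 = -25385 + 31844 = 6459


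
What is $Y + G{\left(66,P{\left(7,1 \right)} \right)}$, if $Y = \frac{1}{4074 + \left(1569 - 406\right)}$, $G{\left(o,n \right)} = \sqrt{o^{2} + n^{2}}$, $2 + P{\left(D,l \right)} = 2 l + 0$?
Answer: $\frac{345643}{5237} \approx 66.0$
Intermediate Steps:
$P{\left(D,l \right)} = -2 + 2 l$ ($P{\left(D,l \right)} = -2 + \left(2 l + 0\right) = -2 + 2 l$)
$G{\left(o,n \right)} = \sqrt{n^{2} + o^{2}}$
$Y = \frac{1}{5237}$ ($Y = \frac{1}{4074 + \left(1569 - 406\right)} = \frac{1}{4074 + 1163} = \frac{1}{5237} \approx 0.00019095$)
$Y + G{\left(66,P{\left(7,1 \right)} \right)} = \frac{1}{5237} + \sqrt{\left(-2 + 2 \cdot 1\right)^{2} + 66^{2}} = \frac{1}{5237} + \sqrt{\left(-2 + 2\right)^{2} + 4356} = \frac{1}{5237} + \sqrt{0^{2} + 4356} = \frac{1}{5237} + \sqrt{0 + 4356} = \frac{1}{5237} + \sqrt{4356} = \frac{1}{5237} + 66 = \frac{345643}{5237}$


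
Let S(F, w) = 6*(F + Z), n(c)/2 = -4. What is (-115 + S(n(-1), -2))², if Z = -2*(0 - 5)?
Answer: 10609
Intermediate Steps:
n(c) = -8 (n(c) = 2*(-4) = -8)
Z = 10 (Z = -2*(-5) = 10)
S(F, w) = 60 + 6*F (S(F, w) = 6*(F + 10) = 6*(10 + F) = 60 + 6*F)
(-115 + S(n(-1), -2))² = (-115 + (60 + 6*(-8)))² = (-115 + (60 - 48))² = (-115 + 12)² = (-103)² = 10609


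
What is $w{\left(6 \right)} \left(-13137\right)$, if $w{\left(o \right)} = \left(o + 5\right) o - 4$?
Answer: $-814494$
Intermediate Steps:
$w{\left(o \right)} = -4 + o \left(5 + o\right)$ ($w{\left(o \right)} = \left(5 + o\right) o - 4 = o \left(5 + o\right) - 4 = -4 + o \left(5 + o\right)$)
$w{\left(6 \right)} \left(-13137\right) = \left(-4 + 6^{2} + 5 \cdot 6\right) \left(-13137\right) = \left(-4 + 36 + 30\right) \left(-13137\right) = 62 \left(-13137\right) = -814494$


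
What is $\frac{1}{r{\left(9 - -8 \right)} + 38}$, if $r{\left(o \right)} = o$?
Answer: $\frac{1}{55} \approx 0.018182$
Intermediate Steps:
$\frac{1}{r{\left(9 - -8 \right)} + 38} = \frac{1}{\left(9 - -8\right) + 38} = \frac{1}{\left(9 + 8\right) + 38} = \frac{1}{17 + 38} = \frac{1}{55}$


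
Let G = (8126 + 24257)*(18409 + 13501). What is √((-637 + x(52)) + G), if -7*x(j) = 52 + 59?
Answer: 2*√12658425745/7 ≈ 32146.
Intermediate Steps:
G = 1033341530 (G = 32383*31910 = 1033341530)
x(j) = -111/7 (x(j) = -(52 + 59)/7 = -⅐*111 = -111/7)
√((-637 + x(52)) + G) = √((-637 - 111/7) + 1033341530) = √(-4570/7 + 1033341530) = √(7233386140/7) = 2*√12658425745/7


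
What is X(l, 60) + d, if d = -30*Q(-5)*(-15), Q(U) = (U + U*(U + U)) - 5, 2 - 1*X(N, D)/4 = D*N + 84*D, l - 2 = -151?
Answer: 33608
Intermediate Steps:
l = -149 (l = 2 - 151 = -149)
X(N, D) = 8 - 336*D - 4*D*N (X(N, D) = 8 - 4*(D*N + 84*D) = 8 - 4*(84*D + D*N) = 8 + (-336*D - 4*D*N) = 8 - 336*D - 4*D*N)
Q(U) = -5 + U + 2*U² (Q(U) = (U + U*(2*U)) - 5 = (U + 2*U²) - 5 = -5 + U + 2*U²)
d = 18000 (d = -30*(-5 - 5 + 2*(-5)²)*(-15) = -30*(-5 - 5 + 2*25)*(-15) = -30*(-5 - 5 + 50)*(-15) = -30*40*(-15) = -1200*(-15) = 18000)
X(l, 60) + d = (8 - 336*60 - 4*60*(-149)) + 18000 = (8 - 20160 + 35760) + 18000 = 15608 + 18000 = 33608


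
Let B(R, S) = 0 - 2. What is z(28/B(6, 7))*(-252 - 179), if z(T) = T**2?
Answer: -84476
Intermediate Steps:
B(R, S) = -2
z(28/B(6, 7))*(-252 - 179) = (28/(-2))**2*(-252 - 179) = (28*(-1/2))**2*(-431) = (-14)**2*(-431) = 196*(-431) = -84476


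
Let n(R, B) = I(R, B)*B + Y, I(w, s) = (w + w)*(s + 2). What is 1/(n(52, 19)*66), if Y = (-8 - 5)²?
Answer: 1/2749890 ≈ 3.6365e-7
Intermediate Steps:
I(w, s) = 2*w*(2 + s) (I(w, s) = (2*w)*(2 + s) = 2*w*(2 + s))
Y = 169 (Y = (-13)² = 169)
n(R, B) = 169 + 2*B*R*(2 + B) (n(R, B) = (2*R*(2 + B))*B + 169 = 2*B*R*(2 + B) + 169 = 169 + 2*B*R*(2 + B))
1/(n(52, 19)*66) = 1/((169 + 2*19*52*(2 + 19))*66) = 1/((169 + 2*19*52*21)*66) = 1/((169 + 41496)*66) = 1/(41665*66) = 1/2749890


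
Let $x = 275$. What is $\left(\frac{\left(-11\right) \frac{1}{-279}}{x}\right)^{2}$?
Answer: $\frac{1}{48650625} \approx 2.0555 \cdot 10^{-8}$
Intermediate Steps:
$\left(\frac{\left(-11\right) \frac{1}{-279}}{x}\right)^{2} = \left(\frac{\left(-11\right) \frac{1}{-279}}{275}\right)^{2} = \left(\left(-11\right) \left(- \frac{1}{279}\right) \frac{1}{275}\right)^{2} = \left(\frac{11}{279} \cdot \frac{1}{275}\right)^{2} = \left(\frac{1}{6975}\right)^{2} = \frac{1}{48650625}$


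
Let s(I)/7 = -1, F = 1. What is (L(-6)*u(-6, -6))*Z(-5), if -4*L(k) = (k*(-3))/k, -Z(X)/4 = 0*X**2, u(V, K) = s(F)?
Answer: 0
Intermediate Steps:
s(I) = -7 (s(I) = 7*(-1) = -7)
u(V, K) = -7
Z(X) = 0 (Z(X) = -0*X**2 = -4*0 = 0)
L(k) = 3/4 (L(k) = -k*(-3)/(4*k) = -(-3*k)/(4*k) = -1/4*(-3) = 3/4)
(L(-6)*u(-6, -6))*Z(-5) = ((3/4)*(-7))*0 = -21/4*0 = 0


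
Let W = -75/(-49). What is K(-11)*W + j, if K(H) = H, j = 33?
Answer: 792/49 ≈ 16.163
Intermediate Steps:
W = 75/49 (W = -75*(-1/49) = 75/49 ≈ 1.5306)
K(-11)*W + j = -11*75/49 + 33 = -825/49 + 33 = 792/49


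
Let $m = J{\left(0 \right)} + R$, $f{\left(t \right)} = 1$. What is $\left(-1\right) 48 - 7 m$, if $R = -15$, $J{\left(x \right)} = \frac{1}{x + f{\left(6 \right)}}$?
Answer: $50$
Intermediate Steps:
$J{\left(x \right)} = \frac{1}{1 + x}$ ($J{\left(x \right)} = \frac{1}{x + 1} = \frac{1}{1 + x}$)
$m = -14$ ($m = \frac{1}{1 + 0} - 15 = 1^{-1} - 15 = 1 - 15 = -14$)
$\left(-1\right) 48 - 7 m = \left(-1\right) 48 - -98 = -48 + 98 = 50$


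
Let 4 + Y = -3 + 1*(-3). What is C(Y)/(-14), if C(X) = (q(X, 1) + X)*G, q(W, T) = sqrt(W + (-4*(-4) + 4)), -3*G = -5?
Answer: 25/21 - 5*sqrt(10)/42 ≈ 0.81401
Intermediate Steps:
G = 5/3 (G = -1/3*(-5) = 5/3 ≈ 1.6667)
q(W, T) = sqrt(20 + W) (q(W, T) = sqrt(W + (16 + 4)) = sqrt(W + 20) = sqrt(20 + W))
Y = -10 (Y = -4 + (-3 + 1*(-3)) = -4 + (-3 - 3) = -4 - 6 = -10)
C(X) = 5*X/3 + 5*sqrt(20 + X)/3 (C(X) = (sqrt(20 + X) + X)*(5/3) = (X + sqrt(20 + X))*(5/3) = 5*X/3 + 5*sqrt(20 + X)/3)
C(Y)/(-14) = ((5/3)*(-10) + 5*sqrt(20 - 10)/3)/(-14) = (-50/3 + 5*sqrt(10)/3)*(-1/14) = 25/21 - 5*sqrt(10)/42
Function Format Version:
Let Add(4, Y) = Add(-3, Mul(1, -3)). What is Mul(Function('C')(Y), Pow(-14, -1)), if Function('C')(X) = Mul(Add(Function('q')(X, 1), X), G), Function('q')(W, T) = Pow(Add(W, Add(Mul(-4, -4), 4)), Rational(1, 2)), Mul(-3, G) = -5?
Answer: Add(Rational(25, 21), Mul(Rational(-5, 42), Pow(10, Rational(1, 2)))) ≈ 0.81401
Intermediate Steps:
G = Rational(5, 3) (G = Mul(Rational(-1, 3), -5) = Rational(5, 3) ≈ 1.6667)
Function('q')(W, T) = Pow(Add(20, W), Rational(1, 2)) (Function('q')(W, T) = Pow(Add(W, Add(16, 4)), Rational(1, 2)) = Pow(Add(W, 20), Rational(1, 2)) = Pow(Add(20, W), Rational(1, 2)))
Y = -10 (Y = Add(-4, Add(-3, Mul(1, -3))) = Add(-4, Add(-3, -3)) = Add(-4, -6) = -10)
Function('C')(X) = Add(Mul(Rational(5, 3), X), Mul(Rational(5, 3), Pow(Add(20, X), Rational(1, 2)))) (Function('C')(X) = Mul(Add(Pow(Add(20, X), Rational(1, 2)), X), Rational(5, 3)) = Mul(Add(X, Pow(Add(20, X), Rational(1, 2))), Rational(5, 3)) = Add(Mul(Rational(5, 3), X), Mul(Rational(5, 3), Pow(Add(20, X), Rational(1, 2)))))
Mul(Function('C')(Y), Pow(-14, -1)) = Mul(Add(Mul(Rational(5, 3), -10), Mul(Rational(5, 3), Pow(Add(20, -10), Rational(1, 2)))), Pow(-14, -1)) = Mul(Add(Rational(-50, 3), Mul(Rational(5, 3), Pow(10, Rational(1, 2)))), Rational(-1, 14)) = Add(Rational(25, 21), Mul(Rational(-5, 42), Pow(10, Rational(1, 2))))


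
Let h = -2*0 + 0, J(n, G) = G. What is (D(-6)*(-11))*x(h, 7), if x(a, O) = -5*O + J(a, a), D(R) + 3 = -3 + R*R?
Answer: 11550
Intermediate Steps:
D(R) = -6 + R**2 (D(R) = -3 + (-3 + R*R) = -3 + (-3 + R**2) = -6 + R**2)
h = 0 (h = 0 + 0 = 0)
x(a, O) = a - 5*O (x(a, O) = -5*O + a = a - 5*O)
(D(-6)*(-11))*x(h, 7) = ((-6 + (-6)**2)*(-11))*(0 - 5*7) = ((-6 + 36)*(-11))*(0 - 35) = (30*(-11))*(-35) = -330*(-35) = 11550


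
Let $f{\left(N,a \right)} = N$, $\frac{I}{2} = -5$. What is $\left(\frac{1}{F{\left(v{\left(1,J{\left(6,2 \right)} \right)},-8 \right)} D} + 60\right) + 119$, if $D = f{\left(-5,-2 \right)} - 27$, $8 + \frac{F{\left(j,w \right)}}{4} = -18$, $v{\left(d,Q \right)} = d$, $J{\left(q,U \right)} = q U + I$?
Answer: $\frac{595713}{3328} \approx 179.0$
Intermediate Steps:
$I = -10$ ($I = 2 \left(-5\right) = -10$)
$J{\left(q,U \right)} = -10 + U q$ ($J{\left(q,U \right)} = q U - 10 = U q - 10 = -10 + U q$)
$F{\left(j,w \right)} = -104$ ($F{\left(j,w \right)} = -32 + 4 \left(-18\right) = -32 - 72 = -104$)
$D = -32$ ($D = -5 - 27 = -32$)
$\left(\frac{1}{F{\left(v{\left(1,J{\left(6,2 \right)} \right)},-8 \right)} D} + 60\right) + 119 = \left(\frac{1}{\left(-104\right) \left(-32\right)} + 60\right) + 119 = \left(\left(- \frac{1}{104}\right) \left(- \frac{1}{32}\right) + 60\right) + 119 = \left(\frac{1}{3328} + 60\right) + 119 = \frac{199681}{3328} + 119 = \frac{595713}{3328}$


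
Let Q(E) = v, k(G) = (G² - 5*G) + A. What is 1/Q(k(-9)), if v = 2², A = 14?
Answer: ¼ ≈ 0.25000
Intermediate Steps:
v = 4
k(G) = 14 + G² - 5*G (k(G) = (G² - 5*G) + 14 = 14 + G² - 5*G)
Q(E) = 4
1/Q(k(-9)) = 1/4 = ¼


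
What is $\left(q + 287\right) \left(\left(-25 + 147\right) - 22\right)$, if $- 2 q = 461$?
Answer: $5650$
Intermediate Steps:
$q = - \frac{461}{2}$ ($q = \left(- \frac{1}{2}\right) 461 = - \frac{461}{2} \approx -230.5$)
$\left(q + 287\right) \left(\left(-25 + 147\right) - 22\right) = \left(- \frac{461}{2} + 287\right) \left(\left(-25 + 147\right) - 22\right) = \frac{113 \left(122 - 22\right)}{2} = \frac{113}{2} \cdot 100 = 5650$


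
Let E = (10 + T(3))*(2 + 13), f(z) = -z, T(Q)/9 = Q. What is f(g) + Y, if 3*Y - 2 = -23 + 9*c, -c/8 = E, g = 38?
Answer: -13365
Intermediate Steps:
T(Q) = 9*Q
E = 555 (E = (10 + 9*3)*(2 + 13) = (10 + 27)*15 = 37*15 = 555)
c = -4440 (c = -8*555 = -4440)
Y = -13327 (Y = ⅔ + (-23 + 9*(-4440))/3 = ⅔ + (-23 - 39960)/3 = ⅔ + (⅓)*(-39983) = ⅔ - 39983/3 = -13327)
f(g) + Y = -1*38 - 13327 = -38 - 13327 = -13365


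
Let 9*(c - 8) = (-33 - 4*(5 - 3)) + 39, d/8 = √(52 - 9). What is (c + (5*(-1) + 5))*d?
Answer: 560*√43/9 ≈ 408.02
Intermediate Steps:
d = 8*√43 (d = 8*√(52 - 9) = 8*√43 ≈ 52.460)
c = 70/9 (c = 8 + ((-33 - 4*(5 - 3)) + 39)/9 = 8 + ((-33 - 4*2) + 39)/9 = 8 + ((-33 - 8) + 39)/9 = 8 + (-41 + 39)/9 = 8 + (⅑)*(-2) = 8 - 2/9 = 70/9 ≈ 7.7778)
(c + (5*(-1) + 5))*d = (70/9 + (5*(-1) + 5))*(8*√43) = (70/9 + (-5 + 5))*(8*√43) = (70/9 + 0)*(8*√43) = 70*(8*√43)/9 = 560*√43/9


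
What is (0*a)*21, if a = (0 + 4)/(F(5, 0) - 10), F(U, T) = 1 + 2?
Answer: 0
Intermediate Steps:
F(U, T) = 3
a = -4/7 (a = (0 + 4)/(3 - 10) = 4/(-7) = 4*(-1/7) = -4/7 ≈ -0.57143)
(0*a)*21 = (0*(-4/7))*21 = 0*21 = 0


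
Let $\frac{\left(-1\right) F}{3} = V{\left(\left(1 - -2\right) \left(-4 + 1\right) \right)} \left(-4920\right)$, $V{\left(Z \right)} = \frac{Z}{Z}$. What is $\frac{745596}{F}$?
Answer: $\frac{20711}{410} \approx 50.515$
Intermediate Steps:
$V{\left(Z \right)} = 1$
$F = 14760$ ($F = - 3 \cdot 1 \left(-4920\right) = \left(-3\right) \left(-4920\right) = 14760$)
$\frac{745596}{F} = \frac{745596}{14760} = 745596 \cdot \frac{1}{14760} = \frac{20711}{410}$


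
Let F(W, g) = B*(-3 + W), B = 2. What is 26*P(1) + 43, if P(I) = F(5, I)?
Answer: 147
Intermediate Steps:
F(W, g) = -6 + 2*W (F(W, g) = 2*(-3 + W) = -6 + 2*W)
P(I) = 4 (P(I) = -6 + 2*5 = -6 + 10 = 4)
26*P(1) + 43 = 26*4 + 43 = 104 + 43 = 147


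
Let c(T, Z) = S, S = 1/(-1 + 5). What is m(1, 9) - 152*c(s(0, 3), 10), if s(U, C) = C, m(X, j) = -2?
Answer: -40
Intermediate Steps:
S = ¼ (S = 1/4 = ¼ ≈ 0.25000)
c(T, Z) = ¼
m(1, 9) - 152*c(s(0, 3), 10) = -2 - 152*¼ = -2 - 38 = -40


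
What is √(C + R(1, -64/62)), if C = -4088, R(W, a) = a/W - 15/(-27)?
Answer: I*√35361235/93 ≈ 63.941*I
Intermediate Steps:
R(W, a) = 5/9 + a/W (R(W, a) = a/W - 15*(-1/27) = a/W + 5/9 = 5/9 + a/W)
√(C + R(1, -64/62)) = √(-4088 + (5/9 - 64/62/1)) = √(-4088 + (5/9 - 64*1/62*1)) = √(-4088 + (5/9 - 32/31*1)) = √(-4088 + (5/9 - 32/31)) = √(-4088 - 133/279) = √(-1140685/279) = I*√35361235/93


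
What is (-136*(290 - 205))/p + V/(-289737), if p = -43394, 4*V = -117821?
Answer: 9255081677/25145694756 ≈ 0.36806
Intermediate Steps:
V = -117821/4 (V = (¼)*(-117821) = -117821/4 ≈ -29455.)
(-136*(290 - 205))/p + V/(-289737) = -136*(290 - 205)/(-43394) - 117821/4/(-289737) = -136*85*(-1/43394) - 117821/4*(-1/289737) = -11560*(-1/43394) + 117821/1158948 = 5780/21697 + 117821/1158948 = 9255081677/25145694756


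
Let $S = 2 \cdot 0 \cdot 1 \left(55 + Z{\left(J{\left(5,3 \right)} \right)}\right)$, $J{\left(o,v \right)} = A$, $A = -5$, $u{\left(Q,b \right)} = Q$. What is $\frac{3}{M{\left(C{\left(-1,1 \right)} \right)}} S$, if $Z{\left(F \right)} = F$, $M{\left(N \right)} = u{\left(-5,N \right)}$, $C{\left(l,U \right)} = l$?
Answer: $0$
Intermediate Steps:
$M{\left(N \right)} = -5$
$J{\left(o,v \right)} = -5$
$S = 0$ ($S = 2 \cdot 0 \cdot 1 \left(55 - 5\right) = 0 \cdot 1 \cdot 50 = 0 \cdot 50 = 0$)
$\frac{3}{M{\left(C{\left(-1,1 \right)} \right)}} S = \frac{3}{-5} \cdot 0 = 3 \left(- \frac{1}{5}\right) 0 = \left(- \frac{3}{5}\right) 0 = 0$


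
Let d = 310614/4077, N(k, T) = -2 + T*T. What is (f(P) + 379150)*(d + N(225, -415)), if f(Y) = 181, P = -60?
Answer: 88822096675945/1359 ≈ 6.5358e+10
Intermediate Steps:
N(k, T) = -2 + T**2
d = 103538/1359 (d = 310614*(1/4077) = 103538/1359 ≈ 76.187)
(f(P) + 379150)*(d + N(225, -415)) = (181 + 379150)*(103538/1359 + (-2 + (-415)**2)) = 379331*(103538/1359 + (-2 + 172225)) = 379331*(103538/1359 + 172223) = 379331*(234154595/1359) = 88822096675945/1359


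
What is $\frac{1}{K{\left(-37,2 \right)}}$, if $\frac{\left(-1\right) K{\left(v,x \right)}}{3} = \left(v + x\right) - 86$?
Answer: $\frac{1}{363} \approx 0.0027548$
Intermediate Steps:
$K{\left(v,x \right)} = 258 - 3 v - 3 x$ ($K{\left(v,x \right)} = - 3 \left(\left(v + x\right) - 86\right) = - 3 \left(-86 + v + x\right) = 258 - 3 v - 3 x$)
$\frac{1}{K{\left(-37,2 \right)}} = \frac{1}{258 - -111 - 6} = \frac{1}{258 + 111 - 6} = \frac{1}{363}$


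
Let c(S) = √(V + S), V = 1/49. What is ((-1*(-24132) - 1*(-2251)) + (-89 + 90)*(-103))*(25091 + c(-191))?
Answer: 659391480 + 26280*I*√9358/7 ≈ 6.5939e+8 + 3.6318e+5*I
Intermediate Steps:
V = 1/49 ≈ 0.020408
c(S) = √(1/49 + S)
((-1*(-24132) - 1*(-2251)) + (-89 + 90)*(-103))*(25091 + c(-191)) = ((-1*(-24132) - 1*(-2251)) + (-89 + 90)*(-103))*(25091 + √(1 + 49*(-191))/7) = ((24132 + 2251) + 1*(-103))*(25091 + √(1 - 9359)/7) = (26383 - 103)*(25091 + √(-9358)/7) = 26280*(25091 + (I*√9358)/7) = 26280*(25091 + I*√9358/7) = 659391480 + 26280*I*√9358/7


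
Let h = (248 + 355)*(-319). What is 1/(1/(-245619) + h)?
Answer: -245619/47246533984 ≈ -5.1987e-6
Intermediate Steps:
h = -192357 (h = 603*(-319) = -192357)
1/(1/(-245619) + h) = 1/(1/(-245619) - 192357) = 1/(-1/245619 - 192357) = 1/(-47246533984/245619) = -245619/47246533984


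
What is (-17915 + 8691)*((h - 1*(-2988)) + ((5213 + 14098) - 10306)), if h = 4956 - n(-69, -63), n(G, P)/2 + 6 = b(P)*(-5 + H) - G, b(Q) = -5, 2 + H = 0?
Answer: -154529672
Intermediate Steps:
H = -2 (H = -2 + 0 = -2)
n(G, P) = 58 - 2*G (n(G, P) = -12 + 2*(-5*(-5 - 2) - G) = -12 + 2*(-5*(-7) - G) = -12 + 2*(35 - G) = -12 + (70 - 2*G) = 58 - 2*G)
h = 4760 (h = 4956 - (58 - 2*(-69)) = 4956 - (58 + 138) = 4956 - 1*196 = 4956 - 196 = 4760)
(-17915 + 8691)*((h - 1*(-2988)) + ((5213 + 14098) - 10306)) = (-17915 + 8691)*((4760 - 1*(-2988)) + ((5213 + 14098) - 10306)) = -9224*((4760 + 2988) + (19311 - 10306)) = -9224*(7748 + 9005) = -9224*16753 = -154529672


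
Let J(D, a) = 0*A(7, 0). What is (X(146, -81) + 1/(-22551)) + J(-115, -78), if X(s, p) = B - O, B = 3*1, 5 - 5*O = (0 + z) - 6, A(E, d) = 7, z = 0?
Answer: 90199/112755 ≈ 0.79996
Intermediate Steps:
J(D, a) = 0 (J(D, a) = 0*7 = 0)
O = 11/5 (O = 1 - ((0 + 0) - 6)/5 = 1 - (0 - 6)/5 = 1 - 1/5*(-6) = 1 + 6/5 = 11/5 ≈ 2.2000)
B = 3
X(s, p) = 4/5 (X(s, p) = 3 - 1*11/5 = 3 - 11/5 = 4/5)
(X(146, -81) + 1/(-22551)) + J(-115, -78) = (4/5 + 1/(-22551)) + 0 = (4/5 - 1/22551) + 0 = 90199/112755 + 0 = 90199/112755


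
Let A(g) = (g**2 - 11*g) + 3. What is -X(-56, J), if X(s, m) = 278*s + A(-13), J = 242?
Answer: 15253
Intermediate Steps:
A(g) = 3 + g**2 - 11*g
X(s, m) = 315 + 278*s (X(s, m) = 278*s + (3 + (-13)**2 - 11*(-13)) = 278*s + (3 + 169 + 143) = 278*s + 315 = 315 + 278*s)
-X(-56, J) = -(315 + 278*(-56)) = -(315 - 15568) = -1*(-15253) = 15253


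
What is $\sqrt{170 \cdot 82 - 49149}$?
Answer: $i \sqrt{35209} \approx 187.64 i$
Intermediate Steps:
$\sqrt{170 \cdot 82 - 49149} = \sqrt{13940 - 49149} = \sqrt{-35209} = i \sqrt{35209}$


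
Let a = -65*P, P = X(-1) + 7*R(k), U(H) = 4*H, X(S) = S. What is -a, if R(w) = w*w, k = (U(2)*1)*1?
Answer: 29055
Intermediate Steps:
k = 8 (k = ((4*2)*1)*1 = (8*1)*1 = 8*1 = 8)
R(w) = w²
P = 447 (P = -1 + 7*8² = -1 + 7*64 = -1 + 448 = 447)
a = -29055 (a = -65*447 = -29055)
-a = -1*(-29055) = 29055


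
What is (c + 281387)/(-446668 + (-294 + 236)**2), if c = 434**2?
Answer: -156581/147768 ≈ -1.0596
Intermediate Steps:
c = 188356
(c + 281387)/(-446668 + (-294 + 236)**2) = (188356 + 281387)/(-446668 + (-294 + 236)**2) = 469743/(-446668 + (-58)**2) = 469743/(-446668 + 3364) = 469743/(-443304) = 469743*(-1/443304) = -156581/147768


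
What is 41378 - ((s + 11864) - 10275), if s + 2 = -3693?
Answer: 43484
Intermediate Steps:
s = -3695 (s = -2 - 3693 = -3695)
41378 - ((s + 11864) - 10275) = 41378 - ((-3695 + 11864) - 10275) = 41378 - (8169 - 10275) = 41378 - 1*(-2106) = 41378 + 2106 = 43484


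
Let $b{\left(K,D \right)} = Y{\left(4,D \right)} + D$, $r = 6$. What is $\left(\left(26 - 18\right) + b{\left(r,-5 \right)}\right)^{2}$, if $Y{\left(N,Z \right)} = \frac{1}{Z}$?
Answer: $\frac{196}{25} \approx 7.84$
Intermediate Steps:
$b{\left(K,D \right)} = D + \frac{1}{D}$ ($b{\left(K,D \right)} = \frac{1}{D} + D = D + \frac{1}{D}$)
$\left(\left(26 - 18\right) + b{\left(r,-5 \right)}\right)^{2} = \left(\left(26 - 18\right) - \left(5 - \frac{1}{-5}\right)\right)^{2} = \left(8 - \frac{26}{5}\right)^{2} = \left(\frac{14}{5}\right)^{2} = \frac{196}{25}$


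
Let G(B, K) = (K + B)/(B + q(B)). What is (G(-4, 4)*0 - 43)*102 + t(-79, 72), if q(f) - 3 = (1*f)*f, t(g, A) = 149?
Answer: -4237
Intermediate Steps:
q(f) = 3 + f² (q(f) = 3 + (1*f)*f = 3 + f*f = 3 + f²)
G(B, K) = (B + K)/(3 + B + B²) (G(B, K) = (K + B)/(B + (3 + B²)) = (B + K)/(3 + B + B²))
(G(-4, 4)*0 - 43)*102 + t(-79, 72) = (((-4 + 4)/(3 - 4 + (-4)²))*0 - 43)*102 + 149 = ((0/(3 - 4 + 16))*0 - 43)*102 + 149 = ((0/15)*0 - 43)*102 + 149 = (((1/15)*0)*0 - 43)*102 + 149 = (0*0 - 43)*102 + 149 = (0 - 43)*102 + 149 = -43*102 + 149 = -4386 + 149 = -4237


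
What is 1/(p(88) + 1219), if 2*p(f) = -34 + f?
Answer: 1/1246 ≈ 0.00080257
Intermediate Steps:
p(f) = -17 + f/2 (p(f) = (-34 + f)/2 = -17 + f/2)
1/(p(88) + 1219) = 1/((-17 + (½)*88) + 1219) = 1/((-17 + 44) + 1219) = 1/(27 + 1219) = 1/1246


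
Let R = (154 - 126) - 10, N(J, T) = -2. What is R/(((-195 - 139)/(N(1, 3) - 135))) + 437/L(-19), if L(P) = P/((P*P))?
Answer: -1385368/167 ≈ -8295.6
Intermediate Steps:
L(P) = 1/P (L(P) = P/(P²) = P/P² = 1/P)
R = 18 (R = 28 - 10 = 18)
R/(((-195 - 139)/(N(1, 3) - 135))) + 437/L(-19) = 18/(((-195 - 139)/(-2 - 135))) + 437/(1/(-19)) = 18/((-334/(-137))) + 437/(-1/19) = 18/((-334*(-1/137))) + 437*(-19) = 18/(334/137) - 8303 = 18*(137/334) - 8303 = 1233/167 - 8303 = -1385368/167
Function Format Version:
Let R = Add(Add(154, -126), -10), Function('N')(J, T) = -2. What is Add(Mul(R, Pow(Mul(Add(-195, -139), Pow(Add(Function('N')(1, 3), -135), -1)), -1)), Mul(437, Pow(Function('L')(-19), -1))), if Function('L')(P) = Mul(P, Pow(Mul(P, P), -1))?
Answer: Rational(-1385368, 167) ≈ -8295.6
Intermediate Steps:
Function('L')(P) = Pow(P, -1) (Function('L')(P) = Mul(P, Pow(Pow(P, 2), -1)) = Mul(P, Pow(P, -2)) = Pow(P, -1))
R = 18 (R = Add(28, -10) = 18)
Add(Mul(R, Pow(Mul(Add(-195, -139), Pow(Add(Function('N')(1, 3), -135), -1)), -1)), Mul(437, Pow(Function('L')(-19), -1))) = Add(Mul(18, Pow(Mul(Add(-195, -139), Pow(Add(-2, -135), -1)), -1)), Mul(437, Pow(Pow(-19, -1), -1))) = Add(Mul(18, Pow(Mul(-334, Pow(-137, -1)), -1)), Mul(437, Pow(Rational(-1, 19), -1))) = Add(Mul(18, Pow(Mul(-334, Rational(-1, 137)), -1)), Mul(437, -19)) = Add(Mul(18, Pow(Rational(334, 137), -1)), -8303) = Add(Mul(18, Rational(137, 334)), -8303) = Add(Rational(1233, 167), -8303) = Rational(-1385368, 167)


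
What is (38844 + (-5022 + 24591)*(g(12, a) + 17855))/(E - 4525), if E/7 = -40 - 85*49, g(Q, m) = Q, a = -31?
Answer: -116559389/11320 ≈ -10297.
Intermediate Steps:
E = -29435 (E = 7*(-40 - 85*49) = 7*(-40 - 4165) = 7*(-4205) = -29435)
(38844 + (-5022 + 24591)*(g(12, a) + 17855))/(E - 4525) = (38844 + (-5022 + 24591)*(12 + 17855))/(-29435 - 4525) = (38844 + 19569*17867)/(-33960) = (38844 + 349639323)*(-1/33960) = 349678167*(-1/33960) = -116559389/11320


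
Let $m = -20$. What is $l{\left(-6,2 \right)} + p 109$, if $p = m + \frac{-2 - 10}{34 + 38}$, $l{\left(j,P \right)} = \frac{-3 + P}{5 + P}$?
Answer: $- \frac{92329}{42} \approx -2198.3$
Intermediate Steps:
$l{\left(j,P \right)} = \frac{-3 + P}{5 + P}$
$p = - \frac{121}{6}$ ($p = -20 + \frac{-2 - 10}{34 + 38} = -20 - \frac{12}{72} = -20 - \frac{1}{6} = - \frac{121}{6} \approx -20.167$)
$l{\left(-6,2 \right)} + p 109 = \frac{-3 + 2}{5 + 2} - \frac{13189}{6} = \frac{1}{7} \left(-1\right) - \frac{13189}{6} = - \frac{1}{7} - \frac{13189}{6} = - \frac{92329}{42}$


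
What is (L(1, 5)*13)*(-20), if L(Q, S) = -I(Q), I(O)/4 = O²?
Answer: 1040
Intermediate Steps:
I(O) = 4*O²
L(Q, S) = -4*Q²
(L(1, 5)*13)*(-20) = (-4*1²*13)*(-20) = (-4*1*13)*(-20) = -4*13*(-20) = -52*(-20) = 1040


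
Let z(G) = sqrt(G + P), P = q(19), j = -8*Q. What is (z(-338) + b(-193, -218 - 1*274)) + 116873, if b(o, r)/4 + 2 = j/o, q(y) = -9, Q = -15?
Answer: 22554465/193 + I*sqrt(347) ≈ 1.1686e+5 + 18.628*I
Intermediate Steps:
j = 120 (j = -8*(-15) = 120)
P = -9
z(G) = sqrt(-9 + G) (z(G) = sqrt(G - 9) = sqrt(-9 + G))
b(o, r) = -8 + 480/o (b(o, r) = -8 + 4*(120/o) = -8 + 480/o)
(z(-338) + b(-193, -218 - 1*274)) + 116873 = (sqrt(-9 - 338) + (-8 + 480/(-193))) + 116873 = (sqrt(-347) + (-8 + 480*(-1/193))) + 116873 = (I*sqrt(347) + (-8 - 480/193)) + 116873 = (I*sqrt(347) - 2024/193) + 116873 = (-2024/193 + I*sqrt(347)) + 116873 = 22554465/193 + I*sqrt(347)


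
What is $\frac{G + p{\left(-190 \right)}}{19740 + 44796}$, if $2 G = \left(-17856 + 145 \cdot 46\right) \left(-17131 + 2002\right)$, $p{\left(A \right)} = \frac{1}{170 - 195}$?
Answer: $\frac{264426553}{201675} \approx 1311.2$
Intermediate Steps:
$p{\left(A \right)} = - \frac{1}{25}$ ($p{\left(A \right)} = \frac{1}{-25} = - \frac{1}{25}$)
$G = 84616497$ ($G = \frac{\left(-17856 + 145 \cdot 46\right) \left(-17131 + 2002\right)}{2} = \frac{\left(-17856 + 6670\right) \left(-15129\right)}{2} = \frac{\left(-11186\right) \left(-15129\right)}{2} = \frac{1}{2} \cdot 169232994 = 84616497$)
$\frac{G + p{\left(-190 \right)}}{19740 + 44796} = \frac{84616497 - \frac{1}{25}}{19740 + 44796} = \frac{2115412424}{25 \cdot 64536} = \frac{2115412424}{25} \cdot \frac{1}{64536} = \frac{264426553}{201675}$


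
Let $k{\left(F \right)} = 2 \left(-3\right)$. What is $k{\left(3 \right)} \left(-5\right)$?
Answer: $30$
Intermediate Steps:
$k{\left(F \right)} = -6$
$k{\left(3 \right)} \left(-5\right) = \left(-6\right) \left(-5\right) = 30$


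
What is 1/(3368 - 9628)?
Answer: -1/6260 ≈ -0.00015974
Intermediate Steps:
1/(3368 - 9628) = 1/(-6260) = -1/6260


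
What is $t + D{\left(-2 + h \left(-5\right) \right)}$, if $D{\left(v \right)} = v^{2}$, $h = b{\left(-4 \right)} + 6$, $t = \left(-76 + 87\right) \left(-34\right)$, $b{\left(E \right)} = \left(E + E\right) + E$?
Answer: $410$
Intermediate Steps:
$b{\left(E \right)} = 3 E$ ($b{\left(E \right)} = 2 E + E = 3 E$)
$t = -374$ ($t = 11 \left(-34\right) = -374$)
$h = -6$ ($h = 3 \left(-4\right) + 6 = -12 + 6 = -6$)
$t + D{\left(-2 + h \left(-5\right) \right)} = -374 + \left(-2 - -30\right)^{2} = -374 + \left(-2 + 30\right)^{2} = -374 + 28^{2} = -374 + 784 = 410$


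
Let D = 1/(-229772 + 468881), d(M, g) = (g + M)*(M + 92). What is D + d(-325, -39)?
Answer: 20279312509/239109 ≈ 84812.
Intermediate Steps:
d(M, g) = (92 + M)*(M + g) (d(M, g) = (M + g)*(92 + M) = (92 + M)*(M + g))
D = 1/239109 ≈ 4.1822e-6
D + d(-325, -39) = 1/239109 + ((-325)² + 92*(-325) + 92*(-39) - 325*(-39)) = 1/239109 + (105625 - 29900 - 3588 + 12675) = 1/239109 + 84812 = 20279312509/239109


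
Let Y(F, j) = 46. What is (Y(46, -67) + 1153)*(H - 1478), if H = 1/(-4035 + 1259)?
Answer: -4919411871/2776 ≈ -1.7721e+6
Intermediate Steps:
H = -1/2776 (H = 1/(-2776) = -1/2776 ≈ -0.00036023)
(Y(46, -67) + 1153)*(H - 1478) = (46 + 1153)*(-1/2776 - 1478) = 1199*(-4102929/2776) = -4919411871/2776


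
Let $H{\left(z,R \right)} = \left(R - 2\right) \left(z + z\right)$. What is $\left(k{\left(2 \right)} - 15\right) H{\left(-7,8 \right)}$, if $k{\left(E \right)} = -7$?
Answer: $1848$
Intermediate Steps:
$H{\left(z,R \right)} = 2 z \left(-2 + R\right)$ ($H{\left(z,R \right)} = \left(-2 + R\right) 2 z = 2 z \left(-2 + R\right)$)
$\left(k{\left(2 \right)} - 15\right) H{\left(-7,8 \right)} = \left(-7 - 15\right) 2 \left(-7\right) \left(-2 + 8\right) = - 22 \cdot 2 \left(-7\right) 6 = \left(-22\right) \left(-84\right) = 1848$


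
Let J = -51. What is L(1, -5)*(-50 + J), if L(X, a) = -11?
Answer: 1111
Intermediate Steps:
L(1, -5)*(-50 + J) = -11*(-50 - 51) = -11*(-101) = 1111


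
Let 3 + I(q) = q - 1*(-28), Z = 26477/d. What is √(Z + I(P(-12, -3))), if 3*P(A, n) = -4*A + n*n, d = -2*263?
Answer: I*√1753158/526 ≈ 2.5172*I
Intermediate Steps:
d = -526
Z = -26477/526 (Z = 26477/(-526) = 26477*(-1/526) = -26477/526 ≈ -50.336)
P(A, n) = -4*A/3 + n²/3 (P(A, n) = (-4*A + n*n)/3 = (-4*A + n²)/3 = (n² - 4*A)/3 = -4*A/3 + n²/3)
I(q) = 25 + q (I(q) = -3 + (q - 1*(-28)) = -3 + (q + 28) = -3 + (28 + q) = 25 + q)
√(Z + I(P(-12, -3))) = √(-26477/526 + (25 + (-4/3*(-12) + (⅓)*(-3)²))) = √(-26477/526 + (25 + (16 + (⅓)*9))) = √(-26477/526 + (25 + (16 + 3))) = √(-26477/526 + (25 + 19)) = √(-26477/526 + 44) = √(-3333/526) = I*√1753158/526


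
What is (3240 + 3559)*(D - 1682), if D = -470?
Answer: -14631448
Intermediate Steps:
(3240 + 3559)*(D - 1682) = (3240 + 3559)*(-470 - 1682) = 6799*(-2152) = -14631448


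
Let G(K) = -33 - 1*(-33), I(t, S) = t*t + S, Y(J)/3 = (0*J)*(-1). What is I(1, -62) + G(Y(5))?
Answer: -61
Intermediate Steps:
Y(J) = 0 (Y(J) = 3*((0*J)*(-1)) = 3*(0*(-1)) = 3*0 = 0)
I(t, S) = S + t² (I(t, S) = t² + S = S + t²)
G(K) = 0 (G(K) = -33 + 33 = 0)
I(1, -62) + G(Y(5)) = (-62 + 1²) + 0 = (-62 + 1) + 0 = -61 + 0 = -61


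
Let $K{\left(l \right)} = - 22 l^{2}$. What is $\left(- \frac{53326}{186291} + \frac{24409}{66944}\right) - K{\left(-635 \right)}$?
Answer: $\frac{15804313201895725}{1781580672} \approx 8.8709 \cdot 10^{6}$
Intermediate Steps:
$\left(- \frac{53326}{186291} + \frac{24409}{66944}\right) - K{\left(-635 \right)} = \left(- \frac{53326}{186291} + \frac{24409}{66944}\right) - - 22 \left(-635\right)^{2} = \left(\left(-53326\right) \frac{1}{186291} + 24409 \cdot \frac{1}{66944}\right) - \left(-22\right) 403225 = \left(- \frac{7618}{26613} + \frac{24409}{66944}\right) - -8870950 = \frac{139617325}{1781580672} + 8870950 = \frac{15804313201895725}{1781580672}$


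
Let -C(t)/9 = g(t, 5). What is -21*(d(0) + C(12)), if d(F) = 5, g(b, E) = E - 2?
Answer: 462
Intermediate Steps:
g(b, E) = -2 + E
C(t) = -27 (C(t) = -9*(-2 + 5) = -9*3 = -27)
-21*(d(0) + C(12)) = -21*(5 - 27) = -21*(-22) = 462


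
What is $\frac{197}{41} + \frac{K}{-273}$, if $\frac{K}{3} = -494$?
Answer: $\frac{2937}{287} \approx 10.233$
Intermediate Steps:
$K = -1482$ ($K = 3 \left(-494\right) = -1482$)
$\frac{197}{41} + \frac{K}{-273} = \frac{197}{41} - \frac{1482}{-273} = 197 \cdot \frac{1}{41} - - \frac{38}{7} = \frac{197}{41} + \frac{38}{7} = \frac{2937}{287}$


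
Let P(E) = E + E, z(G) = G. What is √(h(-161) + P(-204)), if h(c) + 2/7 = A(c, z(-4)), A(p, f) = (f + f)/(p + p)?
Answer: I*√215970/23 ≈ 20.205*I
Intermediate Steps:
A(p, f) = f/p (A(p, f) = (2*f)/((2*p)) = (2*f)*(1/(2*p)) = f/p)
P(E) = 2*E
h(c) = -2/7 - 4/c
√(h(-161) + P(-204)) = √((-2/7 - 4/(-161)) + 2*(-204)) = √((-2/7 - 4*(-1/161)) - 408) = √((-2/7 + 4/161) - 408) = √(-6/23 - 408) = √(-9390/23) = I*√215970/23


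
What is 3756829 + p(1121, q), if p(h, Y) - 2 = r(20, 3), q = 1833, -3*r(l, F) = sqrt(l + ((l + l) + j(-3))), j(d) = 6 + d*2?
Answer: 3756831 - 2*sqrt(15)/3 ≈ 3.7568e+6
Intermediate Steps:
j(d) = 6 + 2*d
r(l, F) = -sqrt(3)*sqrt(l)/3 (r(l, F) = -sqrt(l + ((l + l) + (6 + 2*(-3))))/3 = -sqrt(l + (2*l + (6 - 6)))/3 = -sqrt(l + (2*l + 0))/3 = -sqrt(l + 2*l)/3 = -sqrt(3)*sqrt(l)/3)
p(h, Y) = 2 - 2*sqrt(15)/3 (p(h, Y) = 2 - sqrt(3)*sqrt(20)/3 = 2 - sqrt(3)*2*sqrt(5)/3 = 2 - 2*sqrt(15)/3)
3756829 + p(1121, q) = 3756829 + (2 - 2*sqrt(15)/3) = 3756831 - 2*sqrt(15)/3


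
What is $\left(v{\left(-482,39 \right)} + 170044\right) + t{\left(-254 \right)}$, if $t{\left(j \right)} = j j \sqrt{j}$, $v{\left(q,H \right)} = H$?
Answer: $170083 + 64516 i \sqrt{254} \approx 1.7008 \cdot 10^{5} + 1.0282 \cdot 10^{6} i$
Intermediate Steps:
$t{\left(j \right)} = j^{\frac{5}{2}}$ ($t{\left(j \right)} = j^{2} \sqrt{j} = j^{\frac{5}{2}}$)
$\left(v{\left(-482,39 \right)} + 170044\right) + t{\left(-254 \right)} = \left(39 + 170044\right) + \left(-254\right)^{\frac{5}{2}} = 170083 + 64516 i \sqrt{254}$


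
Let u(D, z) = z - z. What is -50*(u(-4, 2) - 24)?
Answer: 1200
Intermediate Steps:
u(D, z) = 0
-50*(u(-4, 2) - 24) = -50*(0 - 24) = -50*(-24) = 1200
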